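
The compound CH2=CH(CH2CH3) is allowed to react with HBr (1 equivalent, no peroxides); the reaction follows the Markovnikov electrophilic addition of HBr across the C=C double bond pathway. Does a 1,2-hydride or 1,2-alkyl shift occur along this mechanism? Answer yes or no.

The first-formed carbocation is secondary.
No single 1,2-shift to an adjacent carbon would produce a more-substituted cation than the one already present, so no rearrangement occurs.

no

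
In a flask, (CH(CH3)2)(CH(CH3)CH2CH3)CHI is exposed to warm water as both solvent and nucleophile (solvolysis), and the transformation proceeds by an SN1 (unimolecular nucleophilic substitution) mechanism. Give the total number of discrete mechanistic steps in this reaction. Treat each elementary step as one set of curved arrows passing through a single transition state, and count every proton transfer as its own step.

Step 1: Rate-determining heterolysis of the C–I bond gives I⁻ and a secondary carbocation.
Step 2: Carbocation rearrangement: a 1,2-hydride shift from the adjacent sec-butyl carbon converts the initially-formed secondary cation into the more stable tertiary cation.
Step 3: A lone pair on the oxygen of H2O attacks the carbocation, forming a new C–O σ-bond and an oxonium ion.
Step 4: Deprotonation of the oxonium oxygen by solvent water yields the neutral alcohol.
Total: 4 elementary steps.

4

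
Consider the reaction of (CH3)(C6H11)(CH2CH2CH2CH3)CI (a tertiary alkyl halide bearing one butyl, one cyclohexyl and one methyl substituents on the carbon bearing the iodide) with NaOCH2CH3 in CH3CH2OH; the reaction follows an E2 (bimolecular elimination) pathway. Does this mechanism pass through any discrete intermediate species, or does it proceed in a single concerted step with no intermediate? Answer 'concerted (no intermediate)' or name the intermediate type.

In one step, CH3CH2O⁻ pulls off a β-proton, the C–I bond cleaves, and a C=C double bond forms between the α- and β-carbons (E2, anti elimination).
All bond changes occur in one transition state; no discrete intermediate is formed.

concerted (no intermediate)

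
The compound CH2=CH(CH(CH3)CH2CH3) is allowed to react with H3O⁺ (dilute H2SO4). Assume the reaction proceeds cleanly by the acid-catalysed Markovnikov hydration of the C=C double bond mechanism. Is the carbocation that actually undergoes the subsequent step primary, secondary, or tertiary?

tertiary

Step 1: Electrophilic addition begins with the π(C=C) electrons forming a bond to the proton of H3O⁺. Following Markovnikov's rule, the resulting cation is secondary. H2O is released.
Step 2: A 1,2-hydride shift from the adjacent sec-butyl carbon moves the positive charge from the secondary centre to an adjacent carbon, generating a more stable tertiary carbocation.
The cation rearranges from secondary to tertiary via a 1,2-hydride shift from the adjacent sec-butyl carbon; the tertiary cation is what reacts next.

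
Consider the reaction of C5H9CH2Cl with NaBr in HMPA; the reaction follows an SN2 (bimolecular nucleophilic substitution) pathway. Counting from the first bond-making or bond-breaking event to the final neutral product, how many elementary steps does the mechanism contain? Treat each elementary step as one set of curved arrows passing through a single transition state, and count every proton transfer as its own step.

1

Step 1: The bromide nucleophile donates a lone pair from Br to the α-carbon in a backside attack; simultaneously the C–Cl σ-bond breaks and both of its electrons leave with Cl⁻. One concerted step with inversion of configuration.
Total: 1 elementary step.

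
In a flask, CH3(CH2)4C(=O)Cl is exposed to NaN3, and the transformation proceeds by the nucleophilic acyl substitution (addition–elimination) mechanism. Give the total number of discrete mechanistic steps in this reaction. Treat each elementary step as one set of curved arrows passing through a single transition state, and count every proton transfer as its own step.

Step 1: Nucleophilic addition of N3⁻ to the acyl carbon breaks the π(C=O) bond and yields a tetrahedral, anionic intermediate.
Step 2: An oxygen lone pair re-forms the C=O π bond as the C–Cl σ-bond breaks; Cl⁻ is expelled.
Total: 2 elementary steps.

2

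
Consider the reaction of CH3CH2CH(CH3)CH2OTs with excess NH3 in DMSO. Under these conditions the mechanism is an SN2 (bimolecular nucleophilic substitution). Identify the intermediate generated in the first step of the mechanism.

ammonium ion

Step 1: A lone pair on the N of NH3 attacks the α-carbon from the back side while the C–O bond breaks; both bonding electrons leave with TsO⁻. The product of this concerted step is an alkylammonium ion.
After step 1 the species present is an ammonium ion.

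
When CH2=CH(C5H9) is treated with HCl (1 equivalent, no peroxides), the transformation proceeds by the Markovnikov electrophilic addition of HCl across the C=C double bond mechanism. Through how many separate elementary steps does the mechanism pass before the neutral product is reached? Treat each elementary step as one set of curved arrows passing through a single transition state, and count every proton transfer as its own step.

3

Step 1: The π electrons of the C=C bond attack a proton of HCl; Markovnikov addition places the new C–H on the less-substituted alkene carbon, so the positive charge ends up on the more-substituted carbon — a secondary carbocation. The H–Cl bond breaks heterolytically, releasing Cl⁻.
Step 2: A hydride (H with its bonding pair) migrates from the adjacent cyclopentyl carbon to the cationic centre — a 1,2-hydride shift — upgrading the secondary cation to a tertiary one.
Step 3: Cl⁻ captures the cation: a lone pair on Cl⁻ fills the empty p orbital, producing the alkyl halide product.
Total: 3 elementary steps.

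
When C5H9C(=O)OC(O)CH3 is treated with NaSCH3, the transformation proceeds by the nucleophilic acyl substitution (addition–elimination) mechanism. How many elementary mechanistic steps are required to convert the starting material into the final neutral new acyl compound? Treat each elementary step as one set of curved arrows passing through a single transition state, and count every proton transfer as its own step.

2

Step 1: Nucleophilic addition of CH3S⁻ to the acyl carbon breaks the π(C=O) bond and yields a tetrahedral, anionic intermediate.
Step 2: An oxygen lone pair re-forms the C=O π bond as the C–O σ-bond breaks; CH3CO2⁻ is expelled.
Total: 2 elementary steps.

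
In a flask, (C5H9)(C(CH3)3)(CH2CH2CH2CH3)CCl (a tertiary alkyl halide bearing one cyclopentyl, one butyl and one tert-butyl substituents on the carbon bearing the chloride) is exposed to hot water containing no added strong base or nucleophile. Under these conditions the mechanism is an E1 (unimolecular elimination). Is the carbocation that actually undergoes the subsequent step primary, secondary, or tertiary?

tertiary

Step 1: Rate-determining heterolysis of the C–Cl bond gives Cl⁻ and a tertiary carbocation.
No single 1,2-shift to an adjacent carbon would give a more-substituted cation, so no rearrangement occurs.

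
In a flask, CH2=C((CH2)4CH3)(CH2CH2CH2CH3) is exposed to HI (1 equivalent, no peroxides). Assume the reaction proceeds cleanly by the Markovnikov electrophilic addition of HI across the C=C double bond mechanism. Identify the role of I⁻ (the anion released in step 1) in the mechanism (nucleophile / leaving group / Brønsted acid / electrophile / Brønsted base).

Step 2: Nucleophilic attack by I⁻ on the carbocation completes the addition, giving R–I.
I⁻ (the anion released in step 1) donates an electron pair to form a new σ-bond to carbon — it is the nucleophile.

nucleophile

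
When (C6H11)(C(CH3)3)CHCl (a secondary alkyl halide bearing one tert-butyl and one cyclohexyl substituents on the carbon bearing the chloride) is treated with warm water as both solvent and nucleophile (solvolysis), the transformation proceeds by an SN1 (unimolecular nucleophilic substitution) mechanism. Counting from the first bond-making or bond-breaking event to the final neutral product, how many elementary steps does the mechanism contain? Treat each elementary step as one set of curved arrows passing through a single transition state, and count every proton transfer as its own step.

Step 1: Unassisted departure of Cl⁻ (taking the C–Cl bonding pair) generates a secondary carbocation.
Step 2: A 1,2-hydride shift from the adjacent cyclohexyl carbon moves the positive charge from the secondary centre to an adjacent carbon, generating a more stable tertiary carbocation.
Step 3: A lone pair on the oxygen of H2O attacks the carbocation, forming a new C–O σ-bond and an oxonium ion.
Step 4: Deprotonation of the oxonium oxygen by solvent water yields the neutral alcohol.
Total: 4 elementary steps.

4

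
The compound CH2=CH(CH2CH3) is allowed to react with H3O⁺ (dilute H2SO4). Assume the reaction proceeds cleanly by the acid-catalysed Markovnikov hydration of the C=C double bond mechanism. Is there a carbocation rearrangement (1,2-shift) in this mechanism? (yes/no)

no

The first-formed carbocation is secondary.
No single 1,2-shift to an adjacent carbon would produce a more-substituted cation than the one already present, so no rearrangement occurs.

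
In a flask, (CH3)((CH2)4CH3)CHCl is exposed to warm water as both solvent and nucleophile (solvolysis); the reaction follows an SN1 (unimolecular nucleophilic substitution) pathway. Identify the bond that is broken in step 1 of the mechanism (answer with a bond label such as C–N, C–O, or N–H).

Step 1: The C–Cl bond breaks with both electrons going to the chloride; Cl⁻ leaves and a secondary carbocation remains.
The bond broken in this step is the C–Cl bond.

C–Cl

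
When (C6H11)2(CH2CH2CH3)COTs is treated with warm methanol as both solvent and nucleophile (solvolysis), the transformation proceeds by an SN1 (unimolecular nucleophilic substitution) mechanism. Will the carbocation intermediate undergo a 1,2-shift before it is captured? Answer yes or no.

no

The first-formed carbocation is tertiary.
No single 1,2-shift to an adjacent carbon would produce a more-substituted cation than the one already present, so no rearrangement occurs.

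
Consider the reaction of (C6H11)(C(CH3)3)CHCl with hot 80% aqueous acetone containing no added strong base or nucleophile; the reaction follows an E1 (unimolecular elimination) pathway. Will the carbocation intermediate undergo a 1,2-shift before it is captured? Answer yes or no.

The first-formed carbocation is secondary.
The adjacent cyclohexyl carbon already bears 2 other carbon substituents and has a hydrogen to migrate; after a 1,2-hydride shift from that carbon the positive charge sits on a tertiary centre.
Tertiary is more stable than secondary, so the shift occurs.

yes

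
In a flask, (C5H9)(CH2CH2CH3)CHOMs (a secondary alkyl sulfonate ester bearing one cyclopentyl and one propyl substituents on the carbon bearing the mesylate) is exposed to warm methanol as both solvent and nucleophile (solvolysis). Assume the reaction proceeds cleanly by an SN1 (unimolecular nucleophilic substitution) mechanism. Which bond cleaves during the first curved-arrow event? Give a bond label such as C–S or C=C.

C–O

Step 1: Rate-determining heterolysis of the C–O bond gives MsO⁻ and a secondary carbocation.
The bond broken in this step is the C–O bond.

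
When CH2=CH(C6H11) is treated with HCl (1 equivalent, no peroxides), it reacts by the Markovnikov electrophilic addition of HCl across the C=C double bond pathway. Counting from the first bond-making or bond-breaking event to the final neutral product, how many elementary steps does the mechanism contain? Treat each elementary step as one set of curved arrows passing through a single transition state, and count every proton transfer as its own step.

3

Step 1: Electrophilic addition begins with the π(C=C) electrons forming a bond to the proton of HCl. Following Markovnikov's rule, the resulting cation is secondary. The H–Cl bond breaks heterolytically, releasing Cl⁻.
Step 2: Carbocation rearrangement: a 1,2-hydride shift from the adjacent cyclohexyl carbon converts the initially-formed secondary cation into the more stable tertiary cation.
Step 3: Cl⁻ captures the cation: a lone pair on Cl⁻ fills the empty p orbital, producing the alkyl halide product.
Total: 3 elementary steps.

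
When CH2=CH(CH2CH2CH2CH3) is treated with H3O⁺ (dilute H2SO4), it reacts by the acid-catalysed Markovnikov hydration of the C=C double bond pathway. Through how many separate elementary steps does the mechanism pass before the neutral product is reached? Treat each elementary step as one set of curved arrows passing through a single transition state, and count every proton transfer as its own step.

3

Step 1: Protonation of the alkene by H3O⁺: the π bond acts as the nucleophile and picks up H⁺, giving the more stable (Markovnikov) secondary carbocation. H2O is released.
(No 1,2-shift: no single shift to an adjacent carbon would give a more stable cation.)
Step 2: Water acts as the nucleophile: an oxygen lone pair bonds to the cationic carbon, giving an oxonium-ion intermediate.
Step 3: Deprotonation of the oxonium ion by a water molecule delivers the neutral alcohol and regenerates the acid catalyst.
Total: 3 elementary steps.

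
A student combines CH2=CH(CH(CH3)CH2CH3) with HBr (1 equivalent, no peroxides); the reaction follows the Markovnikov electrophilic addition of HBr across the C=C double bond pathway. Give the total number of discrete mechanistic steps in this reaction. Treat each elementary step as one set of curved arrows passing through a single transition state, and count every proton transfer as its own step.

Step 1: Electrophilic addition begins with the π(C=C) electrons forming a bond to the proton of HBr. Following Markovnikov's rule, the resulting cation is secondary. The H–Br bond breaks heterolytically, releasing Br⁻.
Step 2: Carbocation rearrangement: a 1,2-hydride shift from the adjacent sec-butyl carbon converts the initially-formed secondary cation into the more stable tertiary cation.
Step 3: Nucleophilic attack by Br⁻ on the carbocation completes the addition, giving R–Br.
Total: 3 elementary steps.

3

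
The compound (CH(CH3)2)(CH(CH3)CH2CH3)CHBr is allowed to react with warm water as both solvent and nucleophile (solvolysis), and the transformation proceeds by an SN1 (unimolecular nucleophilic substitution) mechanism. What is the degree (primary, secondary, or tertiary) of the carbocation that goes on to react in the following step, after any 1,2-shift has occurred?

tertiary

Step 1: Rate-determining heterolysis of the C–Br bond gives Br⁻ and a secondary carbocation.
Step 2: A hydride (H with its bonding pair) migrates from the adjacent isopropyl carbon to the cationic centre — a 1,2-hydride shift — upgrading the secondary cation to a tertiary one.
The cation rearranges from secondary to tertiary via a 1,2-hydride shift from the adjacent isopropyl carbon; the tertiary cation is what reacts next.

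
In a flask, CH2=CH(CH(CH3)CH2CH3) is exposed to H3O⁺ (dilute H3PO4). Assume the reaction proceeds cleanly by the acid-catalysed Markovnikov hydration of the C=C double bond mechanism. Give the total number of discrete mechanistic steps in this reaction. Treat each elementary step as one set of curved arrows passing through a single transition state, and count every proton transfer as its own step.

Step 1: Protonation of the alkene by H3O⁺: the π bond acts as the nucleophile and picks up H⁺, giving the more stable (Markovnikov) secondary carbocation. H2O is released.
Step 2: A 1,2-hydride shift from the adjacent sec-butyl carbon moves the positive charge from the secondary centre to an adjacent carbon, generating a more stable tertiary carbocation.
Step 3: Nucleophilic capture of the cation by H2O produces the protonated alcohol (an oxonium ion).
Step 4: Proton transfer from the O–H of the oxonium ion to H2O completes the catalytic cycle and yields the alcohol.
Total: 4 elementary steps.

4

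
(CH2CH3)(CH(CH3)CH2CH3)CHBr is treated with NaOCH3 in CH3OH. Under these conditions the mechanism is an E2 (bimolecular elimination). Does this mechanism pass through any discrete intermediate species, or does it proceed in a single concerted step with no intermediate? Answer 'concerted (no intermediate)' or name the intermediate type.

concerted (no intermediate)

Concerted anti-periplanar elimination: CH3O⁻ abstracts a β-H while Br⁻ leaves, and the C–H electrons become the new C=C π bond — all in a single transition state.
All bond changes occur in one transition state; no discrete intermediate is formed.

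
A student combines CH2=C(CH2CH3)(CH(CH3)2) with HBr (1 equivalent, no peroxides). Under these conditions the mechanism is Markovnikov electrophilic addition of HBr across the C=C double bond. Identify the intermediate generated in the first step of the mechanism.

Step 1: Protonation of the alkene by HBr: the π bond acts as the nucleophile and picks up H⁺, giving the more stable (Markovnikov) tertiary carbocation. The H–Br bond breaks heterolytically, releasing Br⁻.
After step 1 the species present is a tertiary carbocation.

tertiary carbocation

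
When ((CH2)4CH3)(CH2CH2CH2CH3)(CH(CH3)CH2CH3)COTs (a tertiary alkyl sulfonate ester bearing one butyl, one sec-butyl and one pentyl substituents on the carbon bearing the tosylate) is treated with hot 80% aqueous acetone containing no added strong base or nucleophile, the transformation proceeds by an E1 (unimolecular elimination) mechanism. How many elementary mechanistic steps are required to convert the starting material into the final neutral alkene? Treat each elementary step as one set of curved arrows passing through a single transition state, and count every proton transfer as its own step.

Step 1: Rate-determining heterolysis of the C–O bond gives TsO⁻ and a tertiary carbocation.
(No 1,2-shift: no single shift to an adjacent carbon would give a more stable cation.)
Step 2: A weak base (a water molecule from the solvent) removes a proton from a carbon adjacent to the cationic centre; the electrons of that C–H bond become the new π(C=C) bond, giving the alkene.
Total: 2 elementary steps.

2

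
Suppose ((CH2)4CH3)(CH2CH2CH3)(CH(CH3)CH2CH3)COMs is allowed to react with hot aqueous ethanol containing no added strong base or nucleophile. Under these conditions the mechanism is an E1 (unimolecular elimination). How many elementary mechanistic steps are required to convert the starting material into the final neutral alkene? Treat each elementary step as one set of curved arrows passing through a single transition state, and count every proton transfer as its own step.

2

Step 1: Unassisted departure of MsO⁻ (taking the C–O bonding pair) generates a tertiary carbocation.
(No 1,2-shift: no single shift to an adjacent carbon would give a more stable cation.)
Step 2: A weak base (a water (or ethanol) molecule from the solvent) removes a proton from a carbon adjacent to the cationic centre; the electrons of that C–H bond become the new π(C=C) bond, giving the alkene.
Total: 2 elementary steps.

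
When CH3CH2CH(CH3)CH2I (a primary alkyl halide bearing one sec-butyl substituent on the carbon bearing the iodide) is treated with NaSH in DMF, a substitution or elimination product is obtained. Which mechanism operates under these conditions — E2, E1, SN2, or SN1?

SN2

Conditions: a primary substrate with a strong nucleophile in the polar aprotic solvent DMF.
These conditions are the textbook signature of the SN2 pathway.
An unhindered substrate with a strong nucleophile in a polar aprotic solvent favours one-step backside displacement.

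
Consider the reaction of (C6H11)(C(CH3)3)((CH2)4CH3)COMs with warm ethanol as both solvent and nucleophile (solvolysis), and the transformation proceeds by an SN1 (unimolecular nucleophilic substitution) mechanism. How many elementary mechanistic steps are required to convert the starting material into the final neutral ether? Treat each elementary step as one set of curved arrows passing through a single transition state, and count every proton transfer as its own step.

3

Step 1: The C–O bond breaks with both electrons going to the mesylate; MsO⁻ leaves and a tertiary carbocation remains.
(No 1,2-shift: no single shift to an adjacent carbon would give a more stable cation.)
Step 2: CH3CH2OH donates an oxygen lone pair into the empty p orbital of the cation, giving a protonated ether (an oxonium ion).
Step 3: A second solvent molecule removes the proton on oxygen, giving the neutral ether product.
Total: 3 elementary steps.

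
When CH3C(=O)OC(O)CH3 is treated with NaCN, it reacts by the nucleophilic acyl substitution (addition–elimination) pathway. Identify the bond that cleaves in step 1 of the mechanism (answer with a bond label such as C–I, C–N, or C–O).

Step 1: A lone pair on the C of CN⁻ attacks the electrophilic acyl carbon; the π(C=O) electrons move onto oxygen, giving a tetrahedral intermediate.
The bond broken in this step is the π(C=O) bond.

π(C=O)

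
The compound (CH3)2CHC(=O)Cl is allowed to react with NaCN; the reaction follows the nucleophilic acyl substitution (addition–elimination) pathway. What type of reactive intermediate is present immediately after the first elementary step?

tetrahedral intermediate

Step 1: Nucleophilic addition of CN⁻ to the acyl carbon breaks the π(C=O) bond and yields a tetrahedral, anionic intermediate.
After step 1 the species present is a tetrahedral intermediate.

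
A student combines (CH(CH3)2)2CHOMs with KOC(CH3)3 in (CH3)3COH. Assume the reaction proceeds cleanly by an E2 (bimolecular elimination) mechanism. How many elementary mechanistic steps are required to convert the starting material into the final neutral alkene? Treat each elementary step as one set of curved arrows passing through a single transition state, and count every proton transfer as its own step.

Step 1: In one step, (CH3)3CO⁻ pulls off a β-proton, the C–O bond cleaves, and a C=C double bond forms between the α- and β-carbons (E2, anti elimination).
Total: 1 elementary step.

1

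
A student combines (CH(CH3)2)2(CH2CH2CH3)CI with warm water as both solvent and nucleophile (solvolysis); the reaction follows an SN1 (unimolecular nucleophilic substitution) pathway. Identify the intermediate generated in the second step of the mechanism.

Step 1: Unassisted departure of I⁻ (taking the C–I bonding pair) generates a tertiary carbocation.
Step 2: Nucleophilic capture: the oxygen of H2O bonds to the cationic carbon, producing an oxonium-ion intermediate.
After step 2 the species present is an oxonium ion.

oxonium ion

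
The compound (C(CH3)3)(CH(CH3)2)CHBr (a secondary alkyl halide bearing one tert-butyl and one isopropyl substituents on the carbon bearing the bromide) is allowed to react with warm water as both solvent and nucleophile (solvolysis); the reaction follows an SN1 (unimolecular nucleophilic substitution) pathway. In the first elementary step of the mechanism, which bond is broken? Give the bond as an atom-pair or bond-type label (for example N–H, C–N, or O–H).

C–Br

Step 1: Ionisation: the C–Br σ-bond cleaves heterolytically; both bonding electrons depart with Br⁻, leaving a secondary carbocation at the α-carbon.
The bond broken in this step is the C–Br bond.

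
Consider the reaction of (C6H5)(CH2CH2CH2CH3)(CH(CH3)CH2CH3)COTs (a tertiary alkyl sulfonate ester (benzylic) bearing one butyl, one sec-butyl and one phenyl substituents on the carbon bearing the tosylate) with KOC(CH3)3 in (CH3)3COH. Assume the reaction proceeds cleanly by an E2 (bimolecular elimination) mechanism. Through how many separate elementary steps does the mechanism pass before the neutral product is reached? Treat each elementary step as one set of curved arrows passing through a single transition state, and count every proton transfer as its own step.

Step 1: In one step, (CH3)3CO⁻ pulls off a β-proton, the C–O bond cleaves, and a C=C double bond forms between the α- and β-carbons (E2, anti elimination).
Total: 1 elementary step.

1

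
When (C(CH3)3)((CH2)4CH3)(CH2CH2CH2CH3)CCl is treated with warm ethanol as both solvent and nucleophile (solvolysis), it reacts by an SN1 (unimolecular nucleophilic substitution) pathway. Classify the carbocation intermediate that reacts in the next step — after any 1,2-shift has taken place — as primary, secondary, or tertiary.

tertiary

Step 1: The C–Cl bond breaks with both electrons going to the chloride; Cl⁻ leaves and a tertiary carbocation remains.
No single 1,2-shift to an adjacent carbon would give a more-substituted cation, so no rearrangement occurs.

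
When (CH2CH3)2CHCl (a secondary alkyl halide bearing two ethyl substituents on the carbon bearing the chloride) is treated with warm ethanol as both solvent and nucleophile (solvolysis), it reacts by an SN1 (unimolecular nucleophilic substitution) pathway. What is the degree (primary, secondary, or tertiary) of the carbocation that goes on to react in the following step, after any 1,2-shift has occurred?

secondary

Step 1: Ionisation: the C–Cl σ-bond cleaves heterolytically; both bonding electrons depart with Cl⁻, leaving a secondary carbocation at the α-carbon.
No single 1,2-shift to an adjacent carbon would give a more-substituted cation, so no rearrangement occurs.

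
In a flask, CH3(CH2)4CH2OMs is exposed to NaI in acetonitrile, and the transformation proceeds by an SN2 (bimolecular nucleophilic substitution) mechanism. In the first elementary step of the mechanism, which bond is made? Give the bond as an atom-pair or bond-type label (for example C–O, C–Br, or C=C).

C–I

Step 1: Backside attack by I⁻ on the carbon bearing the mesylate: the new C–I bond forms as the C–O bond breaks, with Walden inversion at carbon.
The bond formed in this step is the C–I bond.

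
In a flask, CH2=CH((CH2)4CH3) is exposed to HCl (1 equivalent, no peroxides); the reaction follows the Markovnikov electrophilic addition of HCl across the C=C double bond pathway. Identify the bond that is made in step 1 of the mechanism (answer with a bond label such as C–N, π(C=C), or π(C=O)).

Step 1: Protonation of the alkene by HCl: the π bond acts as the nucleophile and picks up H⁺, giving the more stable (Markovnikov) secondary carbocation. The H–Cl bond breaks heterolytically, releasing Cl⁻.
The bond formed in this step is the C–H bond.

C–H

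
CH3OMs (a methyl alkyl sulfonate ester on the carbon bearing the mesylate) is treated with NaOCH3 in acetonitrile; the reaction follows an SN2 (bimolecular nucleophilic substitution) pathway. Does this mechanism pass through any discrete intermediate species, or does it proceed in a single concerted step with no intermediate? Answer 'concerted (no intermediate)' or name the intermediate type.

concerted (no intermediate)

Backside attack by CH3O⁻ on the carbon bearing the mesylate: the new C–O bond forms as the C–O bond breaks, with Walden inversion at carbon.
All bond changes occur in one transition state; no discrete intermediate is formed.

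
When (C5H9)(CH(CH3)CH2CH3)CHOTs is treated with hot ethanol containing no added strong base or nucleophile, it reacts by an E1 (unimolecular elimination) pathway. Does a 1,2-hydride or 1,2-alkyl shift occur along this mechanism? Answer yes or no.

The first-formed carbocation is secondary.
The adjacent cyclopentyl carbon already bears 2 other carbon substituents and has a hydrogen to migrate; after a 1,2-hydride shift from that carbon the positive charge sits on a tertiary centre.
Tertiary is more stable than secondary, so the shift occurs.

yes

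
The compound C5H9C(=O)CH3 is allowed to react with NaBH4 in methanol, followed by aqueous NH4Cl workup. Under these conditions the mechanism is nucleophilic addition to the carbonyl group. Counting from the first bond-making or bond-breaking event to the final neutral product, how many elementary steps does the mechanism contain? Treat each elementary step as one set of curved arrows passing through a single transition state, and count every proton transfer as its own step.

2

Step 1: H⁻ (delivered from BH4⁻) attacks the sp² carbonyl carbon; the C=O π bond breaks and the electrons end up as a lone pair on the alkoxide oxygen of the tetrahedral intermediate.
Step 2: The alkoxide picks up a proton during aqueous NH4Cl workup to yield an alcohol.
Total: 2 elementary steps.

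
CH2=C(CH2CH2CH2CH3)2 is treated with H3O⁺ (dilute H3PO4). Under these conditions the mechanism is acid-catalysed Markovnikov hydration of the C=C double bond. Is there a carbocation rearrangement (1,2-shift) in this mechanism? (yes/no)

no

The first-formed carbocation is tertiary.
No single 1,2-shift to an adjacent carbon would produce a more-substituted cation than the one already present, so no rearrangement occurs.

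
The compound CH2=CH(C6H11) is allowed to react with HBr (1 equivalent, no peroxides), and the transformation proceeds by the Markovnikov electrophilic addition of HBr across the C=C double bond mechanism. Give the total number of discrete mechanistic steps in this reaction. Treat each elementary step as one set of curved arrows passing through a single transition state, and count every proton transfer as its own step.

3

Step 1: The π electrons of the C=C bond attack a proton of HBr; Markovnikov addition places the new C–H on the less-substituted alkene carbon, so the positive charge ends up on the more-substituted carbon — a secondary carbocation. The H–Br bond breaks heterolytically, releasing Br⁻.
Step 2: A 1,2-hydride shift from the adjacent cyclohexyl carbon moves the positive charge from the secondary centre to an adjacent carbon, generating a more stable tertiary carbocation.
Step 3: The Br⁻ anion donates a lone pair to the carbocation, forming the new C–Br σ-bond and giving the neutral alkyl halide.
Total: 3 elementary steps.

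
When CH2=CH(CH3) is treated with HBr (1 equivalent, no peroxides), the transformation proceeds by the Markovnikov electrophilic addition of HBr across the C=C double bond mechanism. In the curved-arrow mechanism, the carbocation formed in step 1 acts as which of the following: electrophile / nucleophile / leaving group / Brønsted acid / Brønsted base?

Step 2: Br⁻ captures the cation: a lone pair on Br⁻ fills the empty p orbital, producing the alkyl halide product.
The carbocation formed in step 1 accepts an electron pair into an empty or π* orbital — it is the electrophile.

electrophile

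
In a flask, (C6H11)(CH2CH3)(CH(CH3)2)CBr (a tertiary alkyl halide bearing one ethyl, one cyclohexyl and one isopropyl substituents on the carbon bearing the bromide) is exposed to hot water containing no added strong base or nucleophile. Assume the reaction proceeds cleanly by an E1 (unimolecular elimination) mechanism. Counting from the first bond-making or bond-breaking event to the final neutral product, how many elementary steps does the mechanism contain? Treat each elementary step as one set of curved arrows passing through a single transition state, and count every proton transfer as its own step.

Step 1: The C–Br bond breaks with both electrons going to the bromide; Br⁻ leaves and a tertiary carbocation remains.
(No 1,2-shift: no single shift to an adjacent carbon would give a more stable cation.)
Step 2: Loss of a β-proton to a water molecule of the solvent: the C–H bonding pair collapses toward the cationic carbon to form the C=C π bond, yielding the alkene.
Total: 2 elementary steps.

2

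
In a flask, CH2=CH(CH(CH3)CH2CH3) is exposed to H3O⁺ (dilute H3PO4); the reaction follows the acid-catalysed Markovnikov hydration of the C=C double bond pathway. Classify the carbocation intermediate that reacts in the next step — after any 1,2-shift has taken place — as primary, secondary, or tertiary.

tertiary

Step 1: Electrophilic addition begins with the π(C=C) electrons forming a bond to the proton of H3O⁺. Following Markovnikov's rule, the resulting cation is secondary. H2O is released.
Step 2: A hydride (H with its bonding pair) migrates from the adjacent sec-butyl carbon to the cationic centre — a 1,2-hydride shift — upgrading the secondary cation to a tertiary one.
The cation rearranges from secondary to tertiary via a 1,2-hydride shift from the adjacent sec-butyl carbon; the tertiary cation is what reacts next.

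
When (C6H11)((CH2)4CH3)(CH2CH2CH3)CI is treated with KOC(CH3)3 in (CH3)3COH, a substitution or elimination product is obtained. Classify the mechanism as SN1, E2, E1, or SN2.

Conditions: a strong/bulky base with a tertiary substrate bearing a β-hydrogen.
These conditions are the textbook signature of the E2 pathway.
A strong (often hindered) base removes a β-H in concert with loss of the leaving group — bimolecular elimination.

E2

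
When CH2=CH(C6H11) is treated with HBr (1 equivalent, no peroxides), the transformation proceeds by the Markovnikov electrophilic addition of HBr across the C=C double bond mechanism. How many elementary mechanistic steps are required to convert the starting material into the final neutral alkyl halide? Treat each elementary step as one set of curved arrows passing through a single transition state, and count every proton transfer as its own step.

3

Step 1: The π electrons of the C=C bond attack a proton of HBr; Markovnikov addition places the new C–H on the less-substituted alkene carbon, so the positive charge ends up on the more-substituted carbon — a secondary carbocation. The H–Br bond breaks heterolytically, releasing Br⁻.
Step 2: Carbocation rearrangement: a 1,2-hydride shift from the adjacent cyclohexyl carbon converts the initially-formed secondary cation into the more stable tertiary cation.
Step 3: Br⁻ captures the cation: a lone pair on Br⁻ fills the empty p orbital, producing the alkyl halide product.
Total: 3 elementary steps.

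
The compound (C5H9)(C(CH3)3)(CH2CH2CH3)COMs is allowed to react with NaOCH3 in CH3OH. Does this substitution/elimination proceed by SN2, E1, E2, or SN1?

E2

Conditions: a strong base with a tertiary substrate bearing a β-hydrogen.
These conditions are the textbook signature of the E2 pathway.
A strong (often hindered) base removes a β-H in concert with loss of the leaving group — bimolecular elimination.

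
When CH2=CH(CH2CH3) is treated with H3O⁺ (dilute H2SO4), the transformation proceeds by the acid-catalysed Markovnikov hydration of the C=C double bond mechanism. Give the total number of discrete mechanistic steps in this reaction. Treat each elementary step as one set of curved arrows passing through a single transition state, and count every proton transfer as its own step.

3

Step 1: The π electrons of the C=C bond attack a proton of H3O⁺; Markovnikov addition places the new C–H on the less-substituted alkene carbon, so the positive charge ends up on the more-substituted carbon — a secondary carbocation. H2O is released.
(No 1,2-shift: no single shift to an adjacent carbon would give a more stable cation.)
Step 2: A lone pair on the oxygen of H2O attacks the carbocation, forming a C–O bond and an oxonium ion (a protonated alcohol).
Step 3: Deprotonation of the oxonium ion by a water molecule delivers the neutral alcohol and regenerates the acid catalyst.
Total: 3 elementary steps.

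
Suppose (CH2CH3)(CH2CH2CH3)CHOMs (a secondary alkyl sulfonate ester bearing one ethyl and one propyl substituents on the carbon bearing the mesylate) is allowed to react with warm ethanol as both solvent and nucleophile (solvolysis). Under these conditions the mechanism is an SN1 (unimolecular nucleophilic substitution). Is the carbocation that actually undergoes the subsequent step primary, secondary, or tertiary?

secondary

Step 1: Rate-determining heterolysis of the C–O bond gives MsO⁻ and a secondary carbocation.
No single 1,2-shift to an adjacent carbon would give a more-substituted cation, so no rearrangement occurs.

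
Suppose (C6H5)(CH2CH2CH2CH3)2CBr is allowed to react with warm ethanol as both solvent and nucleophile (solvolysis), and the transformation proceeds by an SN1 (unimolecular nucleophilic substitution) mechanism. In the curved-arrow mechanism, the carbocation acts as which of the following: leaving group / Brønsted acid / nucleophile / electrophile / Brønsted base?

electrophile

Step 2: A lone pair on the oxygen of CH3CH2OH attacks the carbocation, forming a new C–O σ-bond and an oxonium ion.
The carbocation accepts an electron pair into an empty or π* orbital — it is the electrophile.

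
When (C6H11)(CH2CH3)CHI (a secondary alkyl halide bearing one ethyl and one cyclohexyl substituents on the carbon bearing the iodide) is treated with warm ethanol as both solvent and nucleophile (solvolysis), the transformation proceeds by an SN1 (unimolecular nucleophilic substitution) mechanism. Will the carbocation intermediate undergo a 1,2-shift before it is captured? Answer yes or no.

The first-formed carbocation is secondary.
The adjacent cyclohexyl carbon already bears 2 other carbon substituents and has a hydrogen to migrate; after a 1,2-hydride shift from that carbon the positive charge sits on a tertiary centre.
Tertiary is more stable than secondary, so the shift occurs.

yes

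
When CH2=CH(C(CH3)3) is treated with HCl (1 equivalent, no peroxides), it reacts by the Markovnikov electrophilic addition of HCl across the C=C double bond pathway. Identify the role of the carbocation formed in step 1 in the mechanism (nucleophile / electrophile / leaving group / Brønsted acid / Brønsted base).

Step 3: Nucleophilic attack by Cl⁻ on the carbocation completes the addition, giving R–Cl.
The carbocation formed in step 1 accepts an electron pair into an empty or π* orbital — it is the electrophile.

electrophile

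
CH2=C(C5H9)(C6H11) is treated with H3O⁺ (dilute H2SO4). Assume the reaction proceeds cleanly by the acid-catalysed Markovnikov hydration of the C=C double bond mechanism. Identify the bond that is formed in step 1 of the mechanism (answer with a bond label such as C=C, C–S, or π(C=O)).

C–H

Step 1: Protonation of the alkene by H3O⁺: the π bond acts as the nucleophile and picks up H⁺, giving the more stable (Markovnikov) tertiary carbocation. H2O is released.
The bond formed in this step is the C–H bond.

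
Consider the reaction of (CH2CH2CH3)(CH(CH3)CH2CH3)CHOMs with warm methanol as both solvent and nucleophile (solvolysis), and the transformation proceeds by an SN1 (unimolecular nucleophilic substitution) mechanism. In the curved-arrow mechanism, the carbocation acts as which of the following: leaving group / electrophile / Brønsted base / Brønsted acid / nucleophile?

Step 3: CH3OH donates an oxygen lone pair into the empty p orbital of the cation, giving a protonated ether (an oxonium ion).
The carbocation accepts an electron pair into an empty or π* orbital — it is the electrophile.

electrophile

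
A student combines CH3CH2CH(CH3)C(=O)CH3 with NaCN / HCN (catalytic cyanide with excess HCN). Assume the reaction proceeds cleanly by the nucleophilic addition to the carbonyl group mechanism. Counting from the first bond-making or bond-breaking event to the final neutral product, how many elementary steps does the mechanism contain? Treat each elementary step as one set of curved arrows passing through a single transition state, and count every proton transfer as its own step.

Step 1: A lone pair / filled orbital on CN⁻ attacks the electrophilic carbonyl carbon; the π(C=O) electrons shift onto oxygen, producing a tetrahedral alkoxide intermediate.
Step 2: The alkoxide oxygen removes a proton from HCN present in the mixture, giving a cyanohydrin and regenerating CN⁻.
Total: 2 elementary steps.

2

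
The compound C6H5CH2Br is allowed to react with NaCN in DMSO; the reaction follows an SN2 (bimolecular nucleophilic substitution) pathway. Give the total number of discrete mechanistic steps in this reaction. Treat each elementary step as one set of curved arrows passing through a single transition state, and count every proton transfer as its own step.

1

Step 1: The cyanide nucleophile donates a lone pair from C to the α-carbon in a backside attack; simultaneously the C–Br σ-bond breaks and both of its electrons leave with Br⁻. One concerted step with inversion of configuration.
Total: 1 elementary step.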